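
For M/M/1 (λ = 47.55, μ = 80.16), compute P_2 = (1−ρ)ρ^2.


ρ = 47.55/80.16 = 0.5932
P_n = (1−ρ)·ρ^n = (1 − 0.5932)·0.5932^2 = 0.4068·0.351873 = 0.143146

Final: 0.143146


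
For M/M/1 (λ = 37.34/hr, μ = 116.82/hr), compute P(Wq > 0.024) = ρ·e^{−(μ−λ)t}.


ρ = 37.34/116.82 = 0.3196
P(Wq > t) = ρ·e^{−(μ−λ)t} = 0.3196·e^{−1.9075}
= 0.3196·0.148448 = 0.047450

Final: 0.047450


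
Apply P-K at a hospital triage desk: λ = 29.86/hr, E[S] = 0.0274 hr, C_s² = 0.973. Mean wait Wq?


ρ = λ·E[S] = 29.86·0.0274 = 0.8182
E[S²] = E[S]²(1+C_s²) = 0.0274²·(1+0.973) = 0.001481
Wq = λ·E[S²]/(2(1−ρ)) = 29.86·0.001481/(2·0.1818) = 0.12162 hr

Final: 0.12162 hr


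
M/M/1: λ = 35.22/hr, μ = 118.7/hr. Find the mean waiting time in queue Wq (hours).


ρ = 35.22/118.7 = 0.2967
Wq = ρ/(μ−λ) = 0.2967/(118.7 − 35.22) = 0.2967/83.48 = 0.003554 hr

Final: 0.003554 hr


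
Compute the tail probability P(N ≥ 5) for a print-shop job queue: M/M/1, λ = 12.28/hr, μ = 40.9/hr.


ρ = 12.28/40.9 = 0.3002
P(N ≥ n) = ρ^n = 0.3002^5 = 0.002440

Final: 0.002440


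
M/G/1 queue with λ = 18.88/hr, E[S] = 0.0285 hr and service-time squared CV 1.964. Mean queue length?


ρ = λ·E[S] = 18.88·0.0285 = 0.5381
Lq = ρ²(1+C_s²)/(2(1−ρ)) = 0.2895·(1+1.964)/(2·0.4619)
= 0.2895·2.9640/0.9238 = 0.92891

Final: 0.92891


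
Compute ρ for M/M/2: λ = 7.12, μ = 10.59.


ρ = λ/(cμ) = 7.12/(2·10.59) = 7.12/21.18 = 0.3362

Final: 0.3362


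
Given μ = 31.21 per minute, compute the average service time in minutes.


Mean service time = 1/μ = 1/31.21 minute = 0.03204 minute
In minutes: 0.03204 × 1 = 0.03204 min

Final: 0.03204 min


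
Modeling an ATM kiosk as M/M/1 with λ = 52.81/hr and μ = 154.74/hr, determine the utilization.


ρ = λ/μ = 52.81/154.74 = 0.3413

Final: 0.3413


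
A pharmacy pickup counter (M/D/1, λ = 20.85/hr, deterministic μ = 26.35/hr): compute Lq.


ρ = 20.85/26.35 = 0.7913
M/D/1: Lq = ρ²/(2(1−ρ)) = 0.6261/(2·0.2087) = 1.49982

Final: 1.49982


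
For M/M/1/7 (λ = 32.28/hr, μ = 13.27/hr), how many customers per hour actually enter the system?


ρ = 2.4326; P_K = (1−ρ)ρ^7/(1−ρ^8) = 0.589390
λ_eff = λ(1 − P_K) = 32.28·(1 − 0.589390) = 32.28·0.410610 = 13.2545 /hr

Final: 13.2545 /hr


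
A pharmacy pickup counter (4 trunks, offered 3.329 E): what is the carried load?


B(4,3.329) = 0.242112 (Erlang-B)
Carried load = a(1 − B) = 3.329·(1 − 0.242112) = 3.329·0.757888 = 2.5230 E

Final: 2.5230 Erlangs


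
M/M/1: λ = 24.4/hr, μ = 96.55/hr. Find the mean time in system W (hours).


W = 1/(μ−λ) = 1/(96.55 − 24.4) = 1/72.15 = 0.01386 hr

Final: 0.01386 hr


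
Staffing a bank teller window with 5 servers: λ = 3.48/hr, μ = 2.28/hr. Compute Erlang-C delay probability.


a = λ/μ = 1.5263; ρ = a/5 = 0.3053
P₀ = 0.216955 (from M/M/c formula)
C(c,a) = [a^c/(c!(1−ρ))]·P₀ = [8.28365/(120·0.6947)]·0.216955
= 0.09936·0.216955 = 0.021557

Final: 0.021557


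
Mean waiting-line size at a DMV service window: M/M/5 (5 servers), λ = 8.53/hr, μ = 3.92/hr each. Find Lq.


a = λ/μ = 2.1760; ρ = a/5 = 0.4352
P₀ = 0.112172
Lq = P₀·a^c·ρ / (c!·(1−ρ)²) = 0.112172·48.78820·0.4352/(120·0.31899)
= 0.06222

Final: 0.06222


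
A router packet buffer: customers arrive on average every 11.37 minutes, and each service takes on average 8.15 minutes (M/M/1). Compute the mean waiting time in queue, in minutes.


λ = 60/11.37 = 5.2770 /hr
μ = 60/8.15 = 7.3620 /hr
ρ = λ/μ = 5.2770/7.3620 = 0.7168
Wq = ρ/(μ−λ) = 0.7168/(7.3620−5.2770) = 0.34380 hr
In minutes: 0.34380·60 = 20.628 min

Final: 20.628 min


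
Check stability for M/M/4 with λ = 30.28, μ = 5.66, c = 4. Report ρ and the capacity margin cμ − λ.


Total capacity cμ = 4·5.66 = 22.64/hr
ρ = λ/(cμ) = 30.28/22.64 = 1.3375
Stable ⇔ ρ < 1: NO
Spare capacity = cμ − λ = 22.64 − 30.28 = -7.64/hr

Final: ρ = 1.3375; unstable; margin = -7.64/hr


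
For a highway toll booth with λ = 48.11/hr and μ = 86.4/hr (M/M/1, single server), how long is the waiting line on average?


ρ = 48.11/86.4 = 0.5568
Lq = ρ²/(1−ρ) = 0.3101/0.4432 = 0.6996

Final: 0.6996


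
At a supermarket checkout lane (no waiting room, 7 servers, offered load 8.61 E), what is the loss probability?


B(c,a) = (a^c/c!) / Σ_{k=0}^{c} a^k/k!
a^7/7! = 695.971609
Σ terms (k=0..7): 1.00000 + 8.61000 + 37.06605 + 106.37956 + 228.98201 + 394.30702 + 565.83058 + 695.97161 = 2038.146832
B = 695.971609/2038.146832 = 0.341473

Final: 0.341473


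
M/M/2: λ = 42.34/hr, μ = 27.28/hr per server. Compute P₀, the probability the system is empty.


a = λ/μ = 42.34/27.28 = 1.5521; ρ = a/c = 0.7760
Σ_{k=0}^{1} a^k/k! (terms k=0..1) = 1.00000 + 1.55205 = 2.55205
Tail: a^2/(2!(1−ρ)) = 2.40887/(2·0.2240) = 5.37757
P₀ = 1/(2.55205 + 5.37757) = 1/7.92962 = 0.126109

Final: 0.126109


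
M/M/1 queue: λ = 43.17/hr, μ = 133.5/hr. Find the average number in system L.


ρ = λ/μ = 43.17/133.5 = 0.3234
L = ρ/(1−ρ) = 0.3234/(1 − 0.3234) = 0.3234/0.6766 = 0.4779

Final: 0.4779


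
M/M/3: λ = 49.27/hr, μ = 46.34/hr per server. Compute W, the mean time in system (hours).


a = 1.0632; ρ = 0.3544; P₀ = 0.340281
Lq = P₀·a^c·ρ/(c!(1−ρ)²) = 0.05796
Wq = Lq/λ = 0.05796/49.27 = 0.001176 hr
W = Wq + 1/μ = 0.001176 + 0.02158 = 0.02276 hr

Final: 0.02276 hr


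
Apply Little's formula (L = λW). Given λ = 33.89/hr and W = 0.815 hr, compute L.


L = λW = 33.89·0.815 = 27.6203

Final: 27.6203


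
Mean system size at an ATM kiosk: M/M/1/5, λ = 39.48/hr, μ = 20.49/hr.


ρ = 39.48/20.49 = 1.9268
L = ρ[1 − (K+1)ρ^K + Kρ^(K+1)] / [(1−ρ)(1−ρ^(K+1))]
Numerator: 1.9268·(1 − 6·26.556811 + 5·51.169493) = 187.875083
Denominator: (-0.9268)·(-50.169493) = 46.496763
L = 187.875083/46.496763 = 4.0406

Final: 4.0406


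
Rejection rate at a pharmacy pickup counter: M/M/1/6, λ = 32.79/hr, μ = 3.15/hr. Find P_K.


ρ = λ/μ = 32.79/3.15 = 10.4095
P_K = (1−ρ)ρ^K/(1−ρ^(K+1)) = (-9.4095·1272287.256686)/(1 − 13243904.491024)
= -11971617.234338/-13243903.491024 = 0.903934

Final: 0.903934


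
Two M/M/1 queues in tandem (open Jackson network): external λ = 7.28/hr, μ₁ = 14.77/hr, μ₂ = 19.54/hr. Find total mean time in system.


Each node sees arrival rate λ = 7.28/hr (tandem ⇒ throughput preserved).
W₁ = 1/(μ₁−λ) = 1/(14.77−7.28) = 0.13351 hr
W₂ = 1/(μ₂−λ) = 1/(19.54−7.28) = 0.08157 hr
W_total = W₁ + W₂ = 0.13351 + 0.08157 = 0.21508 hr

Final: 0.21508 hr


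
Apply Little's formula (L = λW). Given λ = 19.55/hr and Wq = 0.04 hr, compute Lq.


Lq = λWq = 19.55·0.04 = 0.7820

Final: 0.7820


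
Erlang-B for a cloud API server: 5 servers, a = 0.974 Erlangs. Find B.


B(c,a) = (a^c/c!) / Σ_{k=0}^{c} a^k/k!
a^5/5! = 0.007305
Σ terms (k=0..5): 1.00000 + 0.97400 + 0.47434 + 0.15400 + 0.03750 + 0.007305 = 2.647144
B = 0.007305/2.647144 = 0.002760

Final: 0.002760


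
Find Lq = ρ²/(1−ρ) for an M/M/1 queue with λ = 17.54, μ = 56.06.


ρ = 17.54/56.06 = 0.3129
Lq = ρ²/(1−ρ) = 0.09789/0.6871 = 0.1425

Final: 0.1425


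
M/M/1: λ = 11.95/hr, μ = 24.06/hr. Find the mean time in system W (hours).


W = 1/(μ−λ) = 1/(24.06 − 11.95) = 1/12.11 = 0.08258 hr

Final: 0.08258 hr


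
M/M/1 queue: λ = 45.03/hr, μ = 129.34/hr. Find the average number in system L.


ρ = λ/μ = 45.03/129.34 = 0.3482
L = ρ/(1−ρ) = 0.3482/(1 − 0.3482) = 0.3482/0.6518 = 0.5341

Final: 0.5341


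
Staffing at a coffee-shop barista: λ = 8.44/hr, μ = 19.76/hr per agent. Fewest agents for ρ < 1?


Stability requires cμ > λ ⇔ c > λ/μ.
λ/μ = 8.44/19.76 = 0.4271
Minimum integer c = ⌊0.4271⌋ + 1 = 1
Check: 1·19.76 = 19.76 > 8.44, while 0·19.76 = 0.00 ≤ 8.44

Final: 1 servers


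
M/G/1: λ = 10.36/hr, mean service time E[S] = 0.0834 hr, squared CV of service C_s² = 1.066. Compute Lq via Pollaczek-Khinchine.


ρ = λ·E[S] = 10.36·0.0834 = 0.8640
Lq = ρ²(1+C_s²)/(2(1−ρ)) = 0.7465·(1+1.066)/(2·0.1360)
= 0.7465·2.0660/0.2720 = 5.67139

Final: 5.67139


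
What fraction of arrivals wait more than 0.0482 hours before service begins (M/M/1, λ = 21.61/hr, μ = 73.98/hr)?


ρ = 21.61/73.98 = 0.2921
P(Wq > t) = ρ·e^{−(μ−λ)t} = 0.2921·e^{−2.5242}
= 0.2921·0.080120 = 0.023403

Final: 0.023403


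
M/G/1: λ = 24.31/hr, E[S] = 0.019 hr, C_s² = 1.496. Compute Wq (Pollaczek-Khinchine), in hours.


ρ = λ·E[S] = 24.31·0.019 = 0.4619
E[S²] = E[S]²(1+C_s²) = 0.019²·(1+1.496) = 0.0009011
Wq = λ·E[S²]/(2(1−ρ)) = 24.31·0.0009011/(2·0.5381) = 0.02035 hr

Final: 0.02035 hr


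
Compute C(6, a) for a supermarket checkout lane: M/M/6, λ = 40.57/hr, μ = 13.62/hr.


a = λ/μ = 2.9787; ρ = a/6 = 0.4965
P₀ = 0.050048 (from M/M/c formula)
C(c,a) = [a^c/(c!(1−ρ))]·P₀ = [698.50159/(720·0.5035)]·0.050048
= 1.92661·0.050048 = 0.096423

Final: 0.096423


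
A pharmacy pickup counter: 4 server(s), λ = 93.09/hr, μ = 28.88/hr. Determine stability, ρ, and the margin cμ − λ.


Total capacity cμ = 4·28.88 = 115.52/hr
ρ = λ/(cμ) = 93.09/115.52 = 0.8058
Stable ⇔ ρ < 1: YES
Spare capacity = cμ − λ = 115.52 − 93.09 = 22.43/hr

Final: ρ = 0.8058; stable; margin = 22.43/hr


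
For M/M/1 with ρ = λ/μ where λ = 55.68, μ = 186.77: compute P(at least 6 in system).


ρ = 55.68/186.77 = 0.2981
P(N ≥ n) = ρ^n = 0.2981^6 = 0.0007020

Final: 0.0007020


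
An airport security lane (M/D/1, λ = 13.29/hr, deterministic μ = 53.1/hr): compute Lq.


ρ = 13.29/53.1 = 0.2503
M/D/1: Lq = ρ²/(2(1−ρ)) = 0.06264/(2·0.7497) = 0.04178

Final: 0.04178


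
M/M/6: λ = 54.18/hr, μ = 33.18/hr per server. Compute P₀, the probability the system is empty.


a = λ/μ = 54.18/33.18 = 1.6329; ρ = a/c = 0.2722
Σ_{k=0}^{5} a^k/k! (terms k=0..5) = 1.00000 + 1.63291 + 1.33320 + 0.72567 + 0.29624 + 0.09675 = 5.08476
Tail: a^6/(6!(1−ρ)) = 18.95727/(720·0.7278) = 0.03617
P₀ = 1/(5.08476 + 0.03617) = 1/5.12093 = 0.195277

Final: 0.195277


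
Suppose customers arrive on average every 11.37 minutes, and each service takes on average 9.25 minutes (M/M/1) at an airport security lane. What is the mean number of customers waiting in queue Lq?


λ = 60/11.37 = 5.2770 /hr
μ = 60/9.25 = 6.4865 /hr
ρ = λ/μ = 5.2770/6.4865 = 0.8135
Lq = ρ²/(1−ρ) = 0.6619/0.1865 = 3.5497

Final: 3.5497


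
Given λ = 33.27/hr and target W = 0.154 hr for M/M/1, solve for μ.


W = 1/(μ−λ) ⇒ μ − λ = 1/W = 1/0.154 = 6.4935
μ = λ + 1/W = 33.27 + 6.4935 = 39.7635 per hr

Final: 39.7635 /hr


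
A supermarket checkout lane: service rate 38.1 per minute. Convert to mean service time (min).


Mean service time = 1/μ = 1/38.1 minute = 0.02625 minute
In minutes: 0.02625 × 1 = 0.02625 min

Final: 0.02625 min


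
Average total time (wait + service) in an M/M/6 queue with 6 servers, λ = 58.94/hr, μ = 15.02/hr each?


a = 3.9241; ρ = 0.6540; P₀ = 0.018187
Lq = P₀·a^c·ρ/(c!(1−ρ)²) = 0.50390
Wq = Lq/λ = 0.50390/58.94 = 0.008549 hr
W = Wq + 1/μ = 0.008549 + 0.06658 = 0.07513 hr

Final: 0.07513 hr


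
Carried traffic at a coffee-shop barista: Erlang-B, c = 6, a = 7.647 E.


B(6,7.647) = 0.370039 (Erlang-B)
Carried load = a(1 − B) = 7.647·(1 − 0.370039) = 7.647·0.629961 = 4.8173 E

Final: 4.8173 Erlangs


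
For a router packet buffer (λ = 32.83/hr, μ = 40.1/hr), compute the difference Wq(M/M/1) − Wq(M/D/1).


ρ = 32.83/40.1 = 0.8187
Wq(M/M/1) = ρ/(μ−λ) = 0.8187/7.27 = 0.11261 hr
Wq(M/D/1) = ρ/(2(μ−λ)) = 0.05631 hr
Savings = 0.11261 − 0.05631 = 0.05631 hr

Final: 0.05631 hr


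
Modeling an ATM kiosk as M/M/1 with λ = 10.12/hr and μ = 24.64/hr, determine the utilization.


ρ = λ/μ = 10.12/24.64 = 0.4107

Final: 0.4107


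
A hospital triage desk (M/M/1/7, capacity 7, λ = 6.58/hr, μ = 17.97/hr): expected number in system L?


ρ = 6.58/17.97 = 0.3662
L = ρ[1 − (K+1)ρ^K + Kρ^(K+1)] / [(1−ρ)(1−ρ^(K+1))]
Numerator: 0.3662·(1 − 8·0.0008826 + 7·0.0003232) = 0.364409
Denominator: (0.6338)·(0.999677) = 0.633629
L = 0.364409/0.633629 = 0.5751

Final: 0.5751


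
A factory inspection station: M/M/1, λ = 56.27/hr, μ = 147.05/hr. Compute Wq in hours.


ρ = 56.27/147.05 = 0.3827
Wq = ρ/(μ−λ) = 0.3827/(147.05 − 56.27) = 0.3827/90.78 = 0.004215 hr

Final: 0.004215 hr


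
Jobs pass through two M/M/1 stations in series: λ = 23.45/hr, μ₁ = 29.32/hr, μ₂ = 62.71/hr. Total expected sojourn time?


Each node sees arrival rate λ = 23.45/hr (tandem ⇒ throughput preserved).
W₁ = 1/(μ₁−λ) = 1/(29.32−23.45) = 0.17036 hr
W₂ = 1/(μ₂−λ) = 1/(62.71−23.45) = 0.02547 hr
W_total = W₁ + W₂ = 0.17036 + 0.02547 = 0.19583 hr

Final: 0.19583 hr


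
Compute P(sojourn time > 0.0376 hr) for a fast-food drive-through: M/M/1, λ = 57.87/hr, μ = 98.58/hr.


W ~ Exponential(μ−λ) for M/M/1.
μ − λ = 98.58 − 57.87 = 40.7100
P(W > t) = e^{−(μ−λ)t} = e^{−1.5307} = 0.216385

Final: 0.216385


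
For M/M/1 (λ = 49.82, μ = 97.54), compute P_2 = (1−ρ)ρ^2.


ρ = 49.82/97.54 = 0.5108
P_n = (1−ρ)·ρ^n = (1 − 0.5108)·0.5108^2 = 0.4892·0.260881 = 0.127632

Final: 0.127632


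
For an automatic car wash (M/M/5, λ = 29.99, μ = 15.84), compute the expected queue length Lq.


a = λ/μ = 1.8933; ρ = a/5 = 0.3787
P₀ = 0.149736
Lq = P₀·a^c·ρ / (c!·(1−ρ)²) = 0.149736·24.32800·0.3787/(120·0.38606)
= 0.02977

Final: 0.02977


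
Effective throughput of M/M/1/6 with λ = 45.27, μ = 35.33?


ρ = 1.2813; P_K = (1−ρ)ρ^6/(1−ρ^7) = 0.266578
λ_eff = λ(1 − P_K) = 45.27·(1 − 0.266578) = 45.27·0.733422 = 33.2020 /hr

Final: 33.2020 /hr


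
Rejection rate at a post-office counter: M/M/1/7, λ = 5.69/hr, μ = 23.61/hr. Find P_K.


ρ = λ/μ = 5.69/23.61 = 0.2410
P_K = (1−ρ)ρ^K/(1−ρ^(K+1)) = (0.7590·0.00004722)/(1 − 0.00001138)
= 0.00003584/0.999989 = 0.00003584

Final: 0.00003584


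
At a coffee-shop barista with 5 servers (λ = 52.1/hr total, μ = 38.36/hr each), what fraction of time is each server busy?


ρ = λ/(cμ) = 52.1/(5·38.36) = 52.1/191.80 = 0.2716

Final: 0.2716


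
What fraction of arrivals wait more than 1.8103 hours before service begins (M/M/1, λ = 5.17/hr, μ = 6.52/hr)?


ρ = 5.17/6.52 = 0.7929
P(Wq > t) = ρ·e^{−(μ−λ)t} = 0.7929·e^{−2.4439}
= 0.7929·0.086821 = 0.068844

Final: 0.068844


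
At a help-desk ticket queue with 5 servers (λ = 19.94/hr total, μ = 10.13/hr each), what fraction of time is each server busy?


ρ = λ/(cμ) = 19.94/(5·10.13) = 19.94/50.65 = 0.3937

Final: 0.3937


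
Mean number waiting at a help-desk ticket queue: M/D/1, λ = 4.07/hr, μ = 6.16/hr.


ρ = 4.07/6.16 = 0.6607
M/D/1: Lq = ρ²/(2(1−ρ)) = 0.4365/(2·0.3393) = 0.64333

Final: 0.64333


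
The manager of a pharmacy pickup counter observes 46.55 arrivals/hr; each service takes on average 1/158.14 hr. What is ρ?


ρ = λ/μ = 46.55/158.14 = 0.2944

Final: 0.2944


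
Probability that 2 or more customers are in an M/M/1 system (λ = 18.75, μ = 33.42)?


ρ = 18.75/33.42 = 0.5610
P(N ≥ n) = ρ^n = 0.5610^2 = 0.314767

Final: 0.314767


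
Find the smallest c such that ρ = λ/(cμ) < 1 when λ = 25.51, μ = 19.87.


Stability requires cμ > λ ⇔ c > λ/μ.
λ/μ = 25.51/19.87 = 1.2838
Minimum integer c = ⌊1.2838⌋ + 1 = 2
Check: 2·19.87 = 39.74 > 25.51, while 1·19.87 = 19.87 ≤ 25.51

Final: 2 servers


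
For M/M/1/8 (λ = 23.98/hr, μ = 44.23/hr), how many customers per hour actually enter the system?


ρ = 0.5422; P_K = (1−ρ)ρ^8/(1−ρ^9) = 0.003432
λ_eff = λ(1 − P_K) = 23.98·(1 − 0.003432) = 23.98·0.996568 = 23.8977 /hr

Final: 23.8977 /hr


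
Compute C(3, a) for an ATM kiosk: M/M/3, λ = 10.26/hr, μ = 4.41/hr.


a = λ/μ = 2.3265; ρ = a/3 = 0.7755
P₀ = 0.065010 (from M/M/c formula)
C(c,a) = [a^c/(c!(1−ρ))]·P₀ = [12.59292/(6·0.2245)]·0.065010
= 9.34929·0.065010 = 0.607799

Final: 0.607799


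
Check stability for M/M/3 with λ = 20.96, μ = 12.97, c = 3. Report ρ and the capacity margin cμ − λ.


Total capacity cμ = 3·12.97 = 38.91/hr
ρ = λ/(cμ) = 20.96/38.91 = 0.5387
Stable ⇔ ρ < 1: YES
Spare capacity = cμ − λ = 38.91 − 20.96 = 17.95/hr

Final: ρ = 0.5387; stable; margin = 17.95/hr


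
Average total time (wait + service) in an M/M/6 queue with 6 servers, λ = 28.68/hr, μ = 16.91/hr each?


a = 1.6960; ρ = 0.2827; P₀ = 0.183310
Lq = P₀·a^c·ρ/(c!(1−ρ)²) = 0.003329
Wq = Lq/λ = 0.003329/28.68 = 0.0001161 hr
W = Wq + 1/μ = 0.0001161 + 0.05914 = 0.05925 hr

Final: 0.05925 hr


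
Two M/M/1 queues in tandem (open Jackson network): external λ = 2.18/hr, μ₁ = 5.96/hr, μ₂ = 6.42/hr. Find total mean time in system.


Each node sees arrival rate λ = 2.18/hr (tandem ⇒ throughput preserved).
W₁ = 1/(μ₁−λ) = 1/(5.96−2.18) = 0.26455 hr
W₂ = 1/(μ₂−λ) = 1/(6.42−2.18) = 0.23585 hr
W_total = W₁ + W₂ = 0.26455 + 0.23585 = 0.50040 hr

Final: 0.50040 hr


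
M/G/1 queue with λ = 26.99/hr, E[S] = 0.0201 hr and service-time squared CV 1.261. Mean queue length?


ρ = λ·E[S] = 26.99·0.0201 = 0.5425
Lq = ρ²(1+C_s²)/(2(1−ρ)) = 0.2943·(1+1.261)/(2·0.4575)
= 0.2943·2.2610/0.9150 = 0.72724

Final: 0.72724


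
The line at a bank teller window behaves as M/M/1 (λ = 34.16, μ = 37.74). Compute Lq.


ρ = 34.16/37.74 = 0.9051
Lq = ρ²/(1−ρ) = 0.8193/0.09486 = 8.6368

Final: 8.6368


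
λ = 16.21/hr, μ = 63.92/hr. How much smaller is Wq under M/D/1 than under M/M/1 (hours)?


ρ = 16.21/63.92 = 0.2536
Wq(M/M/1) = ρ/(μ−λ) = 0.2536/47.71 = 0.005315 hr
Wq(M/D/1) = ρ/(2(μ−λ)) = 0.002658 hr
Savings = 0.005315 − 0.002658 = 0.002658 hr

Final: 0.002658 hr


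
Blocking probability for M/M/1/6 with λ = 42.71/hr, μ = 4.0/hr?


ρ = λ/μ = 42.71/4.0 = 10.6775
P_K = (1−ρ)ρ^K/(1−ρ^(K+1)) = (-9.6775·1481895.163416)/(1 − 15822935.607377)
= -14341040.443960/-15822934.607377 = 0.906345

Final: 0.906345


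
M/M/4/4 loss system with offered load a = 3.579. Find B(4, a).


B(c,a) = (a^c/c!) / Σ_{k=0}^{c} a^k/k!
a^4/4! = 6.836527
Σ terms (k=0..4): 1.00000 + 3.57900 + 6.40462 + 7.64071 + 6.83653 = 25.460860
B = 6.836527/25.460860 = 0.268511

Final: 0.268511


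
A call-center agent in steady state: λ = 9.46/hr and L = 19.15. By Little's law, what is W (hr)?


W = L/λ = 19.15/9.46 = 2.0243 hr

Final: 2.0243 hr


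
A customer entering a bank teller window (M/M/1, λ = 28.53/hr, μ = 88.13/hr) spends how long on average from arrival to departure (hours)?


W = 1/(μ−λ) = 1/(88.13 − 28.53) = 1/59.60 = 0.01678 hr

Final: 0.01678 hr


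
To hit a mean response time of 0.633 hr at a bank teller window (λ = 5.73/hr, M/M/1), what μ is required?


W = 1/(μ−λ) ⇒ μ − λ = 1/W = 1/0.633 = 1.5798
μ = λ + 1/W = 5.73 + 1.5798 = 7.3098 per hr

Final: 7.3098 /hr


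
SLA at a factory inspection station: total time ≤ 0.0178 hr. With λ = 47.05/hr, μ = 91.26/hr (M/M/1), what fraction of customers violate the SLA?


W ~ Exponential(μ−λ) for M/M/1.
μ − λ = 91.26 − 47.05 = 44.2100
P(W > t) = e^{−(μ−λ)t} = e^{−0.7869} = 0.455237

Final: 0.455237


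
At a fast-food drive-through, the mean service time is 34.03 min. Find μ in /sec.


μ = 1/(service time) in consistent units.
1 second = 0.0166667 min, so μ = 0.0166667/34.03 = 0.0004898 per second

Final: 0.0004898 /sec


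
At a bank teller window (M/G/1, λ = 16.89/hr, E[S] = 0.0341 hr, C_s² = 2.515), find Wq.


ρ = λ·E[S] = 16.89·0.0341 = 0.5759
E[S²] = E[S]²(1+C_s²) = 0.0341²·(1+2.515) = 0.004087
Wq = λ·E[S²]/(2(1−ρ)) = 16.89·0.004087/(2·0.4241) = 0.08140 hr

Final: 0.08140 hr


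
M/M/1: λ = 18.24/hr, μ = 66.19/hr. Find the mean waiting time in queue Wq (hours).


ρ = 18.24/66.19 = 0.2756
Wq = ρ/(μ−λ) = 0.2756/(66.19 − 18.24) = 0.2756/47.95 = 0.005747 hr

Final: 0.005747 hr


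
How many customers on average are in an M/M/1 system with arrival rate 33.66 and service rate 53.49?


ρ = λ/μ = 33.66/53.49 = 0.6293
L = ρ/(1−ρ) = 0.6293/(1 − 0.6293) = 0.6293/0.3707 = 1.6974

Final: 1.6974


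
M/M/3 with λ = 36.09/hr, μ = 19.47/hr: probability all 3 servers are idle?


a = λ/μ = 36.09/19.47 = 1.8536; ρ = a/c = 0.6179
Σ_{k=0}^{2} a^k/k! (terms k=0..2) = 1.00000 + 1.85362 + 1.71796 = 4.57158
Tail: a^3/(3!(1−ρ)) = 6.36888/(6·0.3821) = 2.77782
P₀ = 1/(4.57158 + 2.77782) = 1/7.34940 = 0.136066

Final: 0.136066


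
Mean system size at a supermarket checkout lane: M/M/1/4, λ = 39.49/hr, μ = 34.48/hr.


ρ = 39.49/34.48 = 1.1453
L = ρ[1 − (K+1)ρ^K + Kρ^(K+1)] / [(1−ρ)(1−ρ^(K+1))]
Numerator: 1.1453·(1 − 5·1.720598 + 4·1.970604) = 0.320025
Denominator: (-0.1453)·(-0.970604) = 0.141030
L = 0.320025/0.141030 = 2.2692

Final: 2.2692


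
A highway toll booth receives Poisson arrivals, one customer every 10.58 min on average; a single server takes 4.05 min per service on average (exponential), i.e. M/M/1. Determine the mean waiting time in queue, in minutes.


λ = 60/10.58 = 5.6711 /hr
μ = 60/4.05 = 14.8148 /hr
ρ = λ/μ = 5.6711/14.8148 = 0.3828
Wq = ρ/(μ−λ) = 0.3828/(14.8148−5.6711) = 0.04186 hr
In minutes: 0.04186·60 = 2.512 min

Final: 2.512 min


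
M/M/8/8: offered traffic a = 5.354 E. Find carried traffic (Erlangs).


B(8,5.354) = 0.087379 (Erlang-B)
Carried load = a(1 − B) = 5.354·(1 − 0.087379) = 5.354·0.912621 = 4.8862 E

Final: 4.8862 Erlangs


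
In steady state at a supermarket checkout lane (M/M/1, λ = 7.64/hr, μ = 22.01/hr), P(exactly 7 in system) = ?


ρ = 7.64/22.01 = 0.3471
P_n = (1−ρ)·ρ^n = (1 − 0.3471)·0.3471^7 = 0.6529·0.0006072 = 0.0003964

Final: 0.0003964


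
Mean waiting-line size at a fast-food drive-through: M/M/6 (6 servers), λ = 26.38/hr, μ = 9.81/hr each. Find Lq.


a = λ/μ = 2.6891; ρ = a/6 = 0.4482
P₀ = 0.067350
Lq = P₀·a^c·ρ / (c!·(1−ρ)²) = 0.067350·378.12440·0.4482/(720·0.30450)
= 0.05206

Final: 0.05206


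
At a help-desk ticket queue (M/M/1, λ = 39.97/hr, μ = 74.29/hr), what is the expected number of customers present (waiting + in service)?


ρ = λ/μ = 39.97/74.29 = 0.5380
L = ρ/(1−ρ) = 0.5380/(1 − 0.5380) = 0.5380/0.4620 = 1.1646

Final: 1.1646


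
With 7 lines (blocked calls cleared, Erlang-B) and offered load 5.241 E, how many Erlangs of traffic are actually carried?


B(7,5.241) = 0.135803 (Erlang-B)
Carried load = a(1 − B) = 5.241·(1 − 0.135803) = 5.241·0.864197 = 4.5293 E

Final: 4.5293 Erlangs


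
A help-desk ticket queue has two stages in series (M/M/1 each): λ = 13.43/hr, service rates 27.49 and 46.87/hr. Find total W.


Each node sees arrival rate λ = 13.43/hr (tandem ⇒ throughput preserved).
W₁ = 1/(μ₁−λ) = 1/(27.49−13.43) = 0.07112 hr
W₂ = 1/(μ₂−λ) = 1/(46.87−13.43) = 0.02990 hr
W_total = W₁ + W₂ = 0.07112 + 0.02990 = 0.10103 hr

Final: 0.10103 hr


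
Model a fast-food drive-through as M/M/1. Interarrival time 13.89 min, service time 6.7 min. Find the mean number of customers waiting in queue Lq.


λ = 60/13.89 = 4.3197 /hr
μ = 60/6.7 = 8.9552 /hr
ρ = λ/μ = 4.3197/8.9552 = 0.4824
Lq = ρ²/(1−ρ) = 0.2327/0.5176 = 0.4495

Final: 0.4495


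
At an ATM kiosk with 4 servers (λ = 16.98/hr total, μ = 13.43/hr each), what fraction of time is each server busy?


ρ = λ/(cμ) = 16.98/(4·13.43) = 16.98/53.72 = 0.3161

Final: 0.3161


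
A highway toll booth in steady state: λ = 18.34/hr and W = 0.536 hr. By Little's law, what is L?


L = λW = 18.34·0.536 = 9.8302

Final: 9.8302


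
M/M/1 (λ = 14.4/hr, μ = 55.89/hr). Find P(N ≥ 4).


ρ = 14.4/55.89 = 0.2576
P(N ≥ n) = ρ^n = 0.2576^4 = 0.004407

Final: 0.004407


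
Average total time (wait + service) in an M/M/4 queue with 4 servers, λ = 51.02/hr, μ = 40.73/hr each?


a = 1.2526; ρ = 0.3132; P₀ = 0.284565
Lq = P₀·a^c·ρ/(c!(1−ρ)²) = 0.01938
Wq = Lq/λ = 0.01938/51.02 = 0.0003798 hr
W = Wq + 1/μ = 0.0003798 + 0.02455 = 0.02493 hr

Final: 0.02493 hr


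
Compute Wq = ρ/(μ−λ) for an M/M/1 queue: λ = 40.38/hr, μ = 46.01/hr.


ρ = 40.38/46.01 = 0.8776
Wq = ρ/(μ−λ) = 0.8776/(46.01 − 40.38) = 0.8776/5.63 = 0.1559 hr

Final: 0.1559 hr


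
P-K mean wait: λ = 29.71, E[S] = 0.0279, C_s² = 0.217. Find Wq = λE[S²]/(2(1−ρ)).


ρ = λ·E[S] = 29.71·0.0279 = 0.8289
E[S²] = E[S]²(1+C_s²) = 0.0279²·(1+0.217) = 0.0009473
Wq = λ·E[S²]/(2(1−ρ)) = 29.71·0.0009473/(2·0.1711) = 0.08225 hr

Final: 0.08225 hr


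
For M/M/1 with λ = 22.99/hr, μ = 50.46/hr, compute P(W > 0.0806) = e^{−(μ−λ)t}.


W ~ Exponential(μ−λ) for M/M/1.
μ − λ = 50.46 − 22.99 = 27.4700
P(W > t) = e^{−(μ−λ)t} = e^{−2.2141} = 0.109254

Final: 0.109254


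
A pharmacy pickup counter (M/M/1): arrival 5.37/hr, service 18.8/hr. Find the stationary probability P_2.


ρ = 5.37/18.8 = 0.2856
P_n = (1−ρ)·ρ^n = (1 − 0.2856)·0.2856^2 = 0.7144·0.081589 = 0.058284

Final: 0.058284


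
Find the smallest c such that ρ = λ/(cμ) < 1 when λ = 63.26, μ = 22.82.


Stability requires cμ > λ ⇔ c > λ/μ.
λ/μ = 63.26/22.82 = 2.7721
Minimum integer c = ⌊2.7721⌋ + 1 = 3
Check: 3·22.82 = 68.46 > 63.26, while 2·22.82 = 45.64 ≤ 63.26

Final: 3 servers


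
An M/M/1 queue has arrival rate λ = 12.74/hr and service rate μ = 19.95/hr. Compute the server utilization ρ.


ρ = λ/μ = 12.74/19.95 = 0.6386

Final: 0.6386


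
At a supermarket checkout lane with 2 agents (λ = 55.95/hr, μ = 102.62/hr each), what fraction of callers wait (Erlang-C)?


a = λ/μ = 0.5452; ρ = a/2 = 0.2726
P₀ = 0.571576 (from M/M/c formula)
C(c,a) = [a^c/(c!(1−ρ))]·P₀ = [0.29726/(2·0.7274)]·0.571576
= 0.20433·0.571576 = 0.116792

Final: 0.116792


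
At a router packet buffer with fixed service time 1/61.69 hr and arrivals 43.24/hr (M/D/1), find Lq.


ρ = 43.24/61.69 = 0.7009
M/D/1: Lq = ρ²/(2(1−ρ)) = 0.4913/(2·0.2991) = 0.82135

Final: 0.82135


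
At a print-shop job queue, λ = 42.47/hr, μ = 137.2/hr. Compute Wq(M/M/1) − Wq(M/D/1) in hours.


ρ = 42.47/137.2 = 0.3095
Wq(M/M/1) = ρ/(μ−λ) = 0.3095/94.73 = 0.003268 hr
Wq(M/D/1) = ρ/(2(μ−λ)) = 0.001634 hr
Savings = 0.003268 − 0.001634 = 0.001634 hr

Final: 0.001634 hr


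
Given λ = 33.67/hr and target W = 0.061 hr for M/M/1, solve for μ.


W = 1/(μ−λ) ⇒ μ − λ = 1/W = 1/0.061 = 16.3934
μ = λ + 1/W = 33.67 + 16.3934 = 50.0634 per hr

Final: 50.0634 /hr


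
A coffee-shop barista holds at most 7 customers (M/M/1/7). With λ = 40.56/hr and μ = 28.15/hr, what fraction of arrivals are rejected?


ρ = λ/μ = 40.56/28.15 = 1.4409
P_K = (1−ρ)ρ^K/(1−ρ^(K+1)) = (-0.4409·12.892491)/(1 − 18.576179)
= -5.683688/-17.576179 = 0.323374

Final: 0.323374


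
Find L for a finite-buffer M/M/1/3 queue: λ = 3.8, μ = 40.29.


ρ = 3.8/40.29 = 0.09432
L = ρ[1 − (K+1)ρ^K + Kρ^(K+1)] / [(1−ρ)(1−ρ^(K+1))]
Numerator: 0.09432·(1 − 4·0.0008390 + 3·0.00007913) = 0.094022
Denominator: (0.9057)·(0.999921) = 0.905612
L = 0.094022/0.905612 = 0.1038

Final: 0.1038


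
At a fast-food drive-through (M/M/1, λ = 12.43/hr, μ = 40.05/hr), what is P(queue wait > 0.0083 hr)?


ρ = 12.43/40.05 = 0.3104
P(Wq > t) = ρ·e^{−(μ−λ)t} = 0.3104·e^{−0.2292}
= 0.3104·0.795133 = 0.246779

Final: 0.246779


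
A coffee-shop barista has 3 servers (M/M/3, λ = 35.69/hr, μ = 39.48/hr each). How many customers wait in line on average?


a = λ/μ = 0.9040; ρ = a/3 = 0.3013
P₀ = 0.401793
Lq = P₀·a^c·ρ / (c!·(1−ρ)²) = 0.401793·0.73877·0.3013/(6·0.48813)
= 0.03054

Final: 0.03054


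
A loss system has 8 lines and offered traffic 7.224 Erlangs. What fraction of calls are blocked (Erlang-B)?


B(c,a) = (a^c/c!) / Σ_{k=0}^{c} a^k/k!
a^8/8! = 183.950670
Σ terms (k=0..8): 1.00000 + 7.22400 + 26.09309 + 62.83216 + 113.47487 + 163.94850 + 197.39399 + 203.71060 + 183.95067 = 959.627874
B = 183.950670/959.627874 = 0.191690

Final: 0.191690


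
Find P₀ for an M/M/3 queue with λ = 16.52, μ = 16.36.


a = λ/μ = 16.52/16.36 = 1.0098; ρ = a/c = 0.3366
Σ_{k=0}^{2} a^k/k! (terms k=0..2) = 1.00000 + 1.00978 + 0.50983 = 2.51961
Tail: a^3/(3!(1−ρ)) = 1.02963/(6·0.6634) = 0.25867
P₀ = 1/(2.51961 + 0.25867) = 1/2.77828 = 0.359935

Final: 0.359935


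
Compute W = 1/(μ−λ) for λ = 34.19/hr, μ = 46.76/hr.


W = 1/(μ−λ) = 1/(46.76 − 34.19) = 1/12.57 = 0.07955 hr

Final: 0.07955 hr


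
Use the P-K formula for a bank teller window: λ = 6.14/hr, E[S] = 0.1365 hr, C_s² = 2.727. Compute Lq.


ρ = λ·E[S] = 6.14·0.1365 = 0.8381
Lq = ρ²(1+C_s²)/(2(1−ρ)) = 0.7024·(1+2.727)/(2·0.1619)
= 0.7024·3.7270/0.3238 = 8.08558

Final: 8.08558


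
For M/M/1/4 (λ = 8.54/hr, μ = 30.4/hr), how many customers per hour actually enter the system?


ρ = 0.2809; P_K = (1−ρ)ρ^4/(1−ρ^5) = 0.004486
λ_eff = λ(1 − P_K) = 8.54·(1 − 0.004486) = 8.54·0.995514 = 8.5017 /hr

Final: 8.5017 /hr


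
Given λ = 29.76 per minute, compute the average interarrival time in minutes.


Mean interarrival time = 1/λ = 1/29.76 minute = 0.03360 minute
In minutes: 0.03360 × 1 = 0.03360 min

Final: 0.03360 min


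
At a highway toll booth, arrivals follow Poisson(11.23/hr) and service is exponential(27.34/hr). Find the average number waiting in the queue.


ρ = 11.23/27.34 = 0.4108
Lq = ρ²/(1−ρ) = 0.1687/0.5892 = 0.2863

Final: 0.2863


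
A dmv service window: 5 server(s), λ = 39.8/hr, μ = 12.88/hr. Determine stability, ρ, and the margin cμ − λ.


Total capacity cμ = 5·12.88 = 64.40/hr
ρ = λ/(cμ) = 39.8/64.40 = 0.6180
Stable ⇔ ρ < 1: YES
Spare capacity = cμ − λ = 64.40 − 39.8 = 24.60/hr

Final: ρ = 0.6180; stable; margin = 24.60/hr


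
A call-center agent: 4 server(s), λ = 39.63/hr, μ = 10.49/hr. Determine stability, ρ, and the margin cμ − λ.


Total capacity cμ = 4·10.49 = 41.96/hr
ρ = λ/(cμ) = 39.63/41.96 = 0.9445
Stable ⇔ ρ < 1: YES
Spare capacity = cμ − λ = 41.96 − 39.63 = 2.33/hr

Final: ρ = 0.9445; stable; margin = 2.33/hr


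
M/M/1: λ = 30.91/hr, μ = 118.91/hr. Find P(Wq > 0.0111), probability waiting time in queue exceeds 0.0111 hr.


ρ = 30.91/118.91 = 0.2599
P(Wq > t) = ρ·e^{−(μ−λ)t} = 0.2599·e^{−0.9768}
= 0.2599·0.376514 = 0.097873

Final: 0.097873


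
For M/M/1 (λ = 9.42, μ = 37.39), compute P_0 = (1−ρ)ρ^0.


ρ = 9.42/37.39 = 0.2519
P_n = (1−ρ)·ρ^n = (1 − 0.2519)·0.2519^0 = 0.7481·1.000000 = 0.748061

Final: 0.748061


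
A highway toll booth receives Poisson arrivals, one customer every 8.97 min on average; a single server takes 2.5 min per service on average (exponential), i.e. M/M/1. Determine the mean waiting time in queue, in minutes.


λ = 60/8.97 = 6.6890 /hr
μ = 60/2.5 = 24.0000 /hr
ρ = λ/μ = 6.6890/24.0000 = 0.2787
Wq = ρ/(μ−λ) = 0.2787/(24.0000−6.6890) = 0.01610 hr
In minutes: 0.01610·60 = 0.9660 min

Final: 0.9660 min


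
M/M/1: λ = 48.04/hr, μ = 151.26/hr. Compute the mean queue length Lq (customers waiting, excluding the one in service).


ρ = 48.04/151.26 = 0.3176
Lq = ρ²/(1−ρ) = 0.1009/0.6824 = 0.1478

Final: 0.1478


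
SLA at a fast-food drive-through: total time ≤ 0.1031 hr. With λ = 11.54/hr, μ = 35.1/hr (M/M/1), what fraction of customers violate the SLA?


W ~ Exponential(μ−λ) for M/M/1.
μ − λ = 35.1 − 11.54 = 23.5600
P(W > t) = e^{−(μ−λ)t} = e^{−2.4290} = 0.088122

Final: 0.088122


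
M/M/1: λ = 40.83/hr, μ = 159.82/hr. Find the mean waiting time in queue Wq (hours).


ρ = 40.83/159.82 = 0.2555
Wq = ρ/(μ−λ) = 0.2555/(159.82 − 40.83) = 0.2555/118.99 = 0.002147 hr

Final: 0.002147 hr


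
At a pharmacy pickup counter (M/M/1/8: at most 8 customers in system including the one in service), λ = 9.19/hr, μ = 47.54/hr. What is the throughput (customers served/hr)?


ρ = 0.1933; P_K = (1−ρ)ρ^8/(1−ρ^9) = 0.000001573
λ_eff = λ(1 − P_K) = 9.19·(1 − 0.000001573) = 9.19·0.999998 = 9.1900 /hr

Final: 9.1900 /hr


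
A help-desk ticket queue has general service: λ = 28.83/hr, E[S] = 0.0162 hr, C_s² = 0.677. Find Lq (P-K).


ρ = λ·E[S] = 28.83·0.0162 = 0.4670
Lq = ρ²(1+C_s²)/(2(1−ρ)) = 0.2181·(1+0.677)/(2·0.5330)
= 0.2181·1.6770/1.0659 = 0.34319

Final: 0.34319


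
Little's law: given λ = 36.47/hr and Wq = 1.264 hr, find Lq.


Lq = λWq = 36.47·1.264 = 46.0981

Final: 46.0981


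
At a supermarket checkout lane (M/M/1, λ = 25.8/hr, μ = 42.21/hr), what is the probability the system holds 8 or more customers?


ρ = 25.8/42.21 = 0.6112
P(N ≥ n) = ρ^n = 0.6112^8 = 0.019482

Final: 0.019482


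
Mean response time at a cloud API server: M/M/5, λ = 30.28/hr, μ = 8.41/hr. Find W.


a = 3.6005; ρ = 0.7201; P₀ = 0.022791
Lq = P₀·a^c·ρ/(c!(1−ρ)²) = 1.05620
Wq = Lq/λ = 1.05620/30.28 = 0.03488 hr
W = Wq + 1/μ = 0.03488 + 0.11891 = 0.15379 hr

Final: 0.15379 hr


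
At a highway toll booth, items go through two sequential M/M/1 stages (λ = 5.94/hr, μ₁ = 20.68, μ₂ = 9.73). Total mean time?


Each node sees arrival rate λ = 5.94/hr (tandem ⇒ throughput preserved).
W₁ = 1/(μ₁−λ) = 1/(20.68−5.94) = 0.06784 hr
W₂ = 1/(μ₂−λ) = 1/(9.73−5.94) = 0.26385 hr
W_total = W₁ + W₂ = 0.06784 + 0.26385 = 0.33169 hr

Final: 0.33169 hr


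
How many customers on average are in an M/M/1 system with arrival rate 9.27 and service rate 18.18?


ρ = λ/μ = 9.27/18.18 = 0.5099
L = ρ/(1−ρ) = 0.5099/(1 − 0.5099) = 0.5099/0.4901 = 1.0404

Final: 1.0404


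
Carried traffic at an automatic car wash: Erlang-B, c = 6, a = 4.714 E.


B(6,4.714) = 0.170290 (Erlang-B)
Carried load = a(1 − B) = 4.714·(1 − 0.170290) = 4.714·0.829710 = 3.9113 E

Final: 3.9113 Erlangs


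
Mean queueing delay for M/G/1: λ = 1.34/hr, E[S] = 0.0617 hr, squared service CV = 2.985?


ρ = λ·E[S] = 1.34·0.0617 = 0.08268
E[S²] = E[S]²(1+C_s²) = 0.0617²·(1+2.985) = 0.015170
Wq = λ·E[S²]/(2(1−ρ)) = 1.34·0.015170/(2·0.9173) = 0.01108 hr

Final: 0.01108 hr


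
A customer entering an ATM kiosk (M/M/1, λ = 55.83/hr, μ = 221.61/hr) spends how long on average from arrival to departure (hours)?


W = 1/(μ−λ) = 1/(221.61 − 55.83) = 1/165.78 = 0.006032 hr

Final: 0.006032 hr


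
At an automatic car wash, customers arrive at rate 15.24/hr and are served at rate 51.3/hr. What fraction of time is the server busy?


ρ = λ/μ = 15.24/51.3 = 0.2971

Final: 0.2971


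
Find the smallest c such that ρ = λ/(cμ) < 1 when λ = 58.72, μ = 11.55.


Stability requires cμ > λ ⇔ c > λ/μ.
λ/μ = 58.72/11.55 = 5.0840
Minimum integer c = ⌊5.0840⌋ + 1 = 6
Check: 6·11.55 = 69.30 > 58.72, while 5·11.55 = 57.75 ≤ 58.72

Final: 6 servers


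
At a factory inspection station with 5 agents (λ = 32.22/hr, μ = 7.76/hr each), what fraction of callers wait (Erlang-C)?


a = λ/μ = 4.1521; ρ = a/5 = 0.8304
P₀ = 0.010129 (from M/M/c formula)
C(c,a) = [a^c/(c!(1−ρ))]·P₀ = [1234.01112/(120·0.1696)]·0.010129
= 60.63783·0.010129 = 0.614221

Final: 0.614221


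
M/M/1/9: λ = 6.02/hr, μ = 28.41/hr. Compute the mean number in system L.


ρ = 6.02/28.41 = 0.2119
L = ρ[1 − (K+1)ρ^K + Kρ^(K+1)] / [(1−ρ)(1−ρ^(K+1))]
Numerator: 0.2119·(1 − 10·0.0000008612 + 9·0.0000001825) = 0.211896
Denominator: (0.7881)·(1.000000) = 0.788103
L = 0.211896/0.788103 = 0.2689

Final: 0.2689


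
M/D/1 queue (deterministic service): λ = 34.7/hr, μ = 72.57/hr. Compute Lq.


ρ = 34.7/72.57 = 0.4782
M/D/1: Lq = ρ²/(2(1−ρ)) = 0.2286/(2·0.5218) = 0.21907

Final: 0.21907


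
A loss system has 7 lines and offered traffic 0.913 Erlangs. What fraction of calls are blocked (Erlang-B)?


B(c,a) = (a^c/c!) / Σ_{k=0}^{c} a^k/k!
a^7/7! = 0.0001049
Σ terms (k=0..7): 1.00000 + 0.91300 + 0.41678 + 0.12684 + 0.02895 + 0.005287 + 0.0008044 + 0.0001049 = 2.491773
B = 0.0001049/2.491773 = 0.00004211

Final: 0.00004211


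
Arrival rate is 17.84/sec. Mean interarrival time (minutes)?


Mean interarrival time = 1/λ = 1/17.84 second = 0.05605 second
In minutes: 0.05605 × 0.0166667 = 0.0009342 min

Final: 0.0009342 min


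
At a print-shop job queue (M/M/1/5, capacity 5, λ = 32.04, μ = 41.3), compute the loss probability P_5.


ρ = λ/μ = 32.04/41.3 = 0.7758
P_K = (1−ρ)ρ^K/(1−ρ^(K+1)) = (0.2242·0.281004)/(1 − 0.217999)
= 0.063005/0.782001 = 0.080569

Final: 0.080569


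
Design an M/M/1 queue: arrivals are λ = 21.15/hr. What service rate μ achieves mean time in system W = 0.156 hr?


W = 1/(μ−λ) ⇒ μ − λ = 1/W = 1/0.156 = 6.4103
μ = λ + 1/W = 21.15 + 6.4103 = 27.5603 per hr

Final: 27.5603 /hr


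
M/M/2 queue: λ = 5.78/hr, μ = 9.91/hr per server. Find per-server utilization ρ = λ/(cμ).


ρ = λ/(cμ) = 5.78/(2·9.91) = 5.78/19.82 = 0.2916

Final: 0.2916


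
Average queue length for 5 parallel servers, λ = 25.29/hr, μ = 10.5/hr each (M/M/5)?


a = λ/μ = 2.4086; ρ = a/5 = 0.4817
P₀ = 0.088156
Lq = P₀·a^c·ρ / (c!·(1−ρ)²) = 0.088156·81.05833·0.4817/(120·0.26862)
= 0.10679

Final: 0.10679


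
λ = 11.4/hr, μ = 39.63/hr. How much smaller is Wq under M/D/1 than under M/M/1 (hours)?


ρ = 11.4/39.63 = 0.2877
Wq(M/M/1) = ρ/(μ−λ) = 0.2877/28.23 = 0.01019 hr
Wq(M/D/1) = ρ/(2(μ−λ)) = 0.005095 hr
Savings = 0.01019 − 0.005095 = 0.005095 hr

Final: 0.005095 hr


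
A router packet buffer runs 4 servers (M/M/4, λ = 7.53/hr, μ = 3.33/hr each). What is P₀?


a = λ/μ = 7.53/3.33 = 2.2613; ρ = a/c = 0.5653
Σ_{k=0}^{3} a^k/k! (terms k=0..3) = 1.00000 + 2.26126 + 2.55665 + 1.92709 = 7.74500
Tail: a^4/(4!(1−ρ)) = 26.14586/(24·0.4347) = 2.50621
P₀ = 1/(7.74500 + 2.50621) = 1/10.25121 = 0.097549

Final: 0.097549


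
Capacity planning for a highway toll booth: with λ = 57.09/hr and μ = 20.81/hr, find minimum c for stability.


Stability requires cμ > λ ⇔ c > λ/μ.
λ/μ = 57.09/20.81 = 2.7434
Minimum integer c = ⌊2.7434⌋ + 1 = 3
Check: 3·20.81 = 62.43 > 57.09, while 2·20.81 = 41.62 ≤ 57.09

Final: 3 servers


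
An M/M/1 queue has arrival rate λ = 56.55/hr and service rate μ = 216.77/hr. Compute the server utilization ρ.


ρ = λ/μ = 56.55/216.77 = 0.2609

Final: 0.2609


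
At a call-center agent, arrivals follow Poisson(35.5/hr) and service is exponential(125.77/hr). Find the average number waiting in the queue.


ρ = 35.5/125.77 = 0.2823
Lq = ρ²/(1−ρ) = 0.07967/0.7177 = 0.1110

Final: 0.1110


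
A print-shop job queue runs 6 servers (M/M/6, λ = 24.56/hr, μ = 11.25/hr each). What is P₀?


a = λ/μ = 24.56/11.25 = 2.1831; ρ = a/c = 0.3639
Σ_{k=0}^{5} a^k/k! (terms k=0..5) = 1.00000 + 2.18311 + 2.38299 + 1.73411 + 0.94644 + 0.41324 = 8.65988
Tail: a^6/(6!(1−ρ)) = 108.25676/(720·0.6361) = 0.23635
P₀ = 1/(8.65988 + 0.23635) = 1/8.89624 = 0.112407

Final: 0.112407


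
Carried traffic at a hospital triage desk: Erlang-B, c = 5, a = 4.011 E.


B(5,4.011) = 0.200050 (Erlang-B)
Carried load = a(1 − B) = 4.011·(1 − 0.200050) = 4.011·0.799950 = 3.2086 E

Final: 3.2086 Erlangs


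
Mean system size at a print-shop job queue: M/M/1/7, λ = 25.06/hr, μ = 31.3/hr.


ρ = 25.06/31.3 = 0.8006
L = ρ[1 − (K+1)ρ^K + Kρ^(K+1)] / [(1−ρ)(1−ρ^(K+1))]
Numerator: 0.8006·(1 − 8·0.210891 + 7·0.168847) = 0.396161
Denominator: (0.1994)·(0.831153) = 0.165699
L = 0.396161/0.165699 = 2.3908

Final: 2.3908
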